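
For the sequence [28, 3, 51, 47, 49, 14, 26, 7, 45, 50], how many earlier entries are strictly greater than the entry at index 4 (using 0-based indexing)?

1 such element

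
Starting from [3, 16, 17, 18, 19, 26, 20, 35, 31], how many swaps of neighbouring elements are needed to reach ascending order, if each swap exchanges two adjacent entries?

Minimum adjacent swaps = number of inversions (each swap of adjacent out-of-order elements removes one inversion and no swap can remove more).
Count inversions — for each element, later elements that are smaller:
3: none → 0
16: none → 0
17: none → 0
18: none → 0
19: none → 0
26: 20 → 1
20: none → 0
35: 31 → 1
31: none → 0
Total inversions: 0 + 0 + 0 + 0 + 0 + 1 + 0 + 1 + 0 = 2

2 adjacent swaps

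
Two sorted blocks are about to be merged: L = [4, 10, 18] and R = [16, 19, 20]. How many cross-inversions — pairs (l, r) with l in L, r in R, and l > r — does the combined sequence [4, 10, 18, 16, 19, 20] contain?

Count, for every r in R, how many entries of L exceed r:
r = 16: 18 → 1
r = 19: none → 0
r = 20: none → 0
Cross-inversions: 1 + 0 + 0 = 1

There is 1 cross-inversion.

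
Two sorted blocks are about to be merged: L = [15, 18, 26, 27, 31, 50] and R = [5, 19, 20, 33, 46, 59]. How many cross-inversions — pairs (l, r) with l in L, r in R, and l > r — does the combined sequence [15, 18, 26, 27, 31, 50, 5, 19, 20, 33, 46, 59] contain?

There are 16 split inversions.

Take each right-half value and tally the left-half values above it:
r = 5: 15, 18, 26, 27, 31, 50 → 6
r = 19: 26, 27, 31, 50 → 4
r = 20: 26, 27, 31, 50 → 4
r = 33: 50 → 1
r = 46: 50 → 1
r = 59: none → 0
Cross-inversions: 6 + 4 + 4 + 1 + 1 + 0 = 16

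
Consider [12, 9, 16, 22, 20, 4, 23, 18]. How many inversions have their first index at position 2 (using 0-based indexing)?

The element at index 2 is 16.
Elements after it: 22, 20, 4, 23, 18
Those smaller than 16: 4

1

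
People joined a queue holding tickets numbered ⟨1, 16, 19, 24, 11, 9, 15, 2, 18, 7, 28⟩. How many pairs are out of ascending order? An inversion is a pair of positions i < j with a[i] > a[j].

Element-by-element contributions:
1 → none → 0
16 → 11, 9, 15, 2, 7 → 5
19 → 11, 9, 15, 2, 18, 7 → 6
24 → 11, 9, 15, 2, 18, 7 → 6
11 → 9, 2, 7 → 3
9 → 2, 7 → 2
15 → 2, 7 → 2
2 → none → 0
18 → 7 → 1
7 → none → 0
28 → none → 0
Sum: 0 + 5 + 6 + 6 + 3 + 2 + 2 + 0 + 1 + 0 + 0 = 25

25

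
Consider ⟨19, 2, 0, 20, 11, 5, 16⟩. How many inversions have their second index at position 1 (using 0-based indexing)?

1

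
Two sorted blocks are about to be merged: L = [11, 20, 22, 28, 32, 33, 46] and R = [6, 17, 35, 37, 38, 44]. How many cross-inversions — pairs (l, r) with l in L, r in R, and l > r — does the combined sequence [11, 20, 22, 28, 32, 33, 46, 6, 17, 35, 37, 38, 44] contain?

Count, for every r in R, how many entries of L exceed r:
r = 6: 11, 20, 22, 28, 32, 33, 46 → 7
r = 17: 20, 22, 28, 32, 33, 46 → 6
r = 35: 46 → 1
r = 37: 46 → 1
r = 38: 46 → 1
r = 44: 46 → 1
Cross-inversions: 7 + 6 + 1 + 1 + 1 + 1 = 17

Cross-inversions: 17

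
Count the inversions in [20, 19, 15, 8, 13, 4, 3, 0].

27 inversions

Sweep left to right; for each value list the smaller values that follow it:
20: 7
19: 6
15: 5
8: 3
13: 3
4: 2
3: 1
0: 0
Sum: 7 + 6 + 5 + 3 + 3 + 2 + 1 + 0 = 27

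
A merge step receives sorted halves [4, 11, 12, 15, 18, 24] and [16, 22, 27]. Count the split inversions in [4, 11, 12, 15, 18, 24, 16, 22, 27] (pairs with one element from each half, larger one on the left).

Count, for every r in R, how many entries of L exceed r:
r = 16: 18, 24 → 2
r = 22: 24 → 1
r = 27: none → 0
Cross-inversions: 2 + 1 + 0 = 3

3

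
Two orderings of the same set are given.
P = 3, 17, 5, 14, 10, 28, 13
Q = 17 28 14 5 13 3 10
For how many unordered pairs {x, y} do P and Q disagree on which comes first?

Assign each item its position (1..7) in the first ordering, then rewrite the second ordering as that position sequence:
positions: 3→1, 17→2, 5→3, 14→4, 10→5, 28→6, 13→7
second ordering as positions: [2, 6, 4, 3, 7, 1, 5]
Discordant pairs = inversions in this position sequence.
2: 1 → 1
6: 4, 3, 1, 5 → 4
4: 3, 1 → 2
3: 1 → 1
7: 1, 5 → 2
1: 0
5: 0
Total: 1 + 4 + 2 + 1 + 2 + 0 + 0 = 10

10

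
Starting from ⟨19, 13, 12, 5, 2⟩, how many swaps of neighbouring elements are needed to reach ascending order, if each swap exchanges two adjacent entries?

Minimum adjacent swaps = number of inversions (each swap of adjacent out-of-order elements removes one inversion and no swap can remove more).
Count inversions — for each element, later elements that are smaller:
19: 13, 12, 5, 2 → 4
13: 12, 5, 2 → 3
12: 5, 2 → 2
5: 2 → 1
2: none → 0
Total inversions: 4 + 3 + 2 + 1 + 0 = 10

10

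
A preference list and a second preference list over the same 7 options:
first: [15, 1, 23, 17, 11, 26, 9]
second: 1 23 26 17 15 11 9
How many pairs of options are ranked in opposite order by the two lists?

6 pairs

Assign each item its position (1..7) in the first ordering, then rewrite the second ordering as that position sequence:
positions: 15→1, 1→2, 23→3, 17→4, 11→5, 26→6, 9→7
second ordering as positions: [2, 3, 6, 4, 1, 5, 7]
Discordant pairs = inversions in this position sequence.
2: 1 → 1
3: 1 → 1
6: 4, 1, 5 → 3
4: 1 → 1
1: 0
5: 0
7: 0
Total: 1 + 1 + 3 + 1 + 0 + 0 + 0 = 6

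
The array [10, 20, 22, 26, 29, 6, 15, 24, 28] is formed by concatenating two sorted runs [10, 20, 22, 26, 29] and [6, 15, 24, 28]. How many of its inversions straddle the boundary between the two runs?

12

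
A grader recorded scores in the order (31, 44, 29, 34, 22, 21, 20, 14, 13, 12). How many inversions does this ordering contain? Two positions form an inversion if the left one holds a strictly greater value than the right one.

42 inversions

Sweep left to right; for each value list the smaller values that follow it:
31 → 29, 22, 21, 20, 14, 13, 12 → 7
44 → 29, 34, 22, 21, 20, 14, 13, 12 → 8
29 → 22, 21, 20, 14, 13, 12 → 6
34 → 22, 21, 20, 14, 13, 12 → 6
22 → 21, 20, 14, 13, 12 → 5
21 → 20, 14, 13, 12 → 4
20 → 14, 13, 12 → 3
14 → 13, 12 → 2
13 → 12 → 1
12 → none → 0
Sum: 7 + 8 + 6 + 6 + 5 + 4 + 3 + 2 + 1 + 0 = 42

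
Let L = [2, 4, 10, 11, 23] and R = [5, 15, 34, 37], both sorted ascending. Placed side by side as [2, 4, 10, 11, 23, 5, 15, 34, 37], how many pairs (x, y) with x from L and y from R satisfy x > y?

4

Count, for every r in R, how many entries of L exceed r:
r = 5: 10, 11, 23 → 3
r = 15: 23 → 1
r = 34: none → 0
r = 37: none → 0
Cross-inversions: 3 + 1 + 0 + 0 = 4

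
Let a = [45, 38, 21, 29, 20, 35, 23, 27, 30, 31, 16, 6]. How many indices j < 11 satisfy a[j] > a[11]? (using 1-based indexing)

10

The element at index 11 is 16.
Elements before it: 45, 38, 21, 29, 20, 35, 23, 27, 30, 31
Those larger than 16: 45, 38, 21, 29, 20, 35, 23, 27, 30, 31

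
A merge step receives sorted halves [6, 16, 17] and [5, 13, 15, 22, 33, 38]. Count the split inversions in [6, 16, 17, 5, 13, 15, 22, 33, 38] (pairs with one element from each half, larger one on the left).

7 cross-inversions

Take each right-half value and tally the left-half values above it:
r = 5: 6, 16, 17 → 3
r = 13: 16, 17 → 2
r = 15: 16, 17 → 2
r = 22: none → 0
r = 33: none → 0
r = 38: none → 0
Cross-inversions: 3 + 2 + 2 + 0 + 0 + 0 = 7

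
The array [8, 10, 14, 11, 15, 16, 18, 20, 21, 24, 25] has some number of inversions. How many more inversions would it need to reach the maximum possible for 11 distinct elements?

54 inversions short

Maximum inversions for 11 distinct elements is C(11, 2) = 11·10/2 = 55.
Current inversions — for each element, count later smaller elements:
8: 0
10: 0
14: 1
11: 0
15: 0
16: 0
18: 0
20: 0
21: 0
24: 0
25: 0
Current total: 0 + 0 + 1 + 0 + 0 + 0 + 0 + 0 + 0 + 0 + 0 = 1
Shortfall: 55 − 1 = 54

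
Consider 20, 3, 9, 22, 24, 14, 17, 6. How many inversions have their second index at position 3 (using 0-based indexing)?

0 such elements

The element at index 3 is 22.
Elements before it: 20, 3, 9
None of them are larger than 22.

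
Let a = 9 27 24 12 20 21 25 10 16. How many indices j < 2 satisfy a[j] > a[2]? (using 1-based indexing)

The element at index 2 is 27.
Elements before it: 9
None of them are larger than 27.

0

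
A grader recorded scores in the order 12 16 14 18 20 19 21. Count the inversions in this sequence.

For each element, count later entries that are smaller:
12 → none → 0
16 → 14 → 1
14 → none → 0
18 → none → 0
20 → 19 → 1
19 → none → 0
21 → none → 0
Sum: 0 + 1 + 0 + 0 + 1 + 0 + 0 = 2

There are 2 inversions.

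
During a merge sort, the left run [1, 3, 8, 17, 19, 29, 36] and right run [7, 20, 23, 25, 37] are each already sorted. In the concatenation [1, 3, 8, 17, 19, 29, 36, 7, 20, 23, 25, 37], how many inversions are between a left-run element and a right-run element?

For each element r of the right run, count left-run elements greater than r:
r = 7: 8, 17, 19, 29, 36 → 5
r = 20: 29, 36 → 2
r = 23: 29, 36 → 2
r = 25: 29, 36 → 2
r = 37: none → 0
Cross-inversions: 5 + 2 + 2 + 2 + 0 = 11

There are 11 cross-inversions.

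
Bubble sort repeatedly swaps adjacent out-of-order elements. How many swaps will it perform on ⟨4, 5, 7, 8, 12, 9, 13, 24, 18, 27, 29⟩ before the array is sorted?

There are 2 swaps.

Each adjacent swap fixes exactly one inversion, so the minimum swap count equals the number of inversions.
Count inversions — for each element, later elements that are smaller:
4: none → 0
5: none → 0
7: none → 0
8: none → 0
12: 9 → 1
9: none → 0
13: none → 0
24: 18 → 1
18: none → 0
27: none → 0
29: none → 0
Total inversions: 0 + 0 + 0 + 0 + 1 + 0 + 0 + 1 + 0 + 0 + 0 = 2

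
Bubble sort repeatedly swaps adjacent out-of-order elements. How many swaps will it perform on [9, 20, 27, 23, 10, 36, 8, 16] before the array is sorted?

14

Each adjacent swap fixes exactly one inversion, so the minimum swap count equals the number of inversions.
Count inversions — for each element, later elements that are smaller:
9: 8 → 1
20: 10, 8, 16 → 3
27: 23, 10, 8, 16 → 4
23: 10, 8, 16 → 3
10: 8 → 1
36: 8, 16 → 2
8: none → 0
16: none → 0
Total inversions: 1 + 3 + 4 + 3 + 1 + 2 + 0 + 0 = 14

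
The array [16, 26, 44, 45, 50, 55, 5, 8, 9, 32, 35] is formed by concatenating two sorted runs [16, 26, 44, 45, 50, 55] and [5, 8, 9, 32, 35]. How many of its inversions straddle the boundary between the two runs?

Take each right-half value and tally the left-half values above it:
r = 5: 16, 26, 44, 45, 50, 55 → 6
r = 8: 16, 26, 44, 45, 50, 55 → 6
r = 9: 16, 26, 44, 45, 50, 55 → 6
r = 32: 44, 45, 50, 55 → 4
r = 35: 44, 45, 50, 55 → 4
Cross-inversions: 6 + 6 + 6 + 4 + 4 = 26

There are 26 split inversions.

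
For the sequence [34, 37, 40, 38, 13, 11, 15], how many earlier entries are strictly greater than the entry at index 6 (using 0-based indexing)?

The element at index 6 is 15.
Elements before it: 34, 37, 40, 38, 13, 11
Those larger than 15: 34, 37, 40, 38

4 such elements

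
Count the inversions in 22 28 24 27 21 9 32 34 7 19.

Inversions: 26

Element-by-element contributions:
22 → 21, 9, 7, 19 → 4
28 → 24, 27, 21, 9, 7, 19 → 6
24 → 21, 9, 7, 19 → 4
27 → 21, 9, 7, 19 → 4
21 → 9, 7, 19 → 3
9 → 7 → 1
32 → 7, 19 → 2
34 → 7, 19 → 2
7 → none → 0
19 → none → 0
Sum: 4 + 6 + 4 + 4 + 3 + 1 + 2 + 2 + 0 + 0 = 26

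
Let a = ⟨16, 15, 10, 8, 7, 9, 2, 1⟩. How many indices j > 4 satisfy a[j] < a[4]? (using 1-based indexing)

3 such elements

The element at index 4 is 8.
Elements after it: 7, 9, 2, 1
Those smaller than 8: 7, 2, 1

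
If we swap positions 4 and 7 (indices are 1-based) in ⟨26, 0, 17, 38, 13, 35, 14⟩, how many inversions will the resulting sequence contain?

Positions 4 and 7 hold 38 and 14; after swapping, the array is [26, 0, 17, 14, 13, 35, 38].
Sweep left to right; for each value list the smaller values that follow it:
26 → 0, 17, 14, 13 → 4
0 → none → 0
17 → 14, 13 → 2
14 → 13 → 1
13 → none → 0
35 → none → 0
38 → none → 0
Sum: 4 + 0 + 2 + 1 + 0 + 0 + 0 = 7

7 inversions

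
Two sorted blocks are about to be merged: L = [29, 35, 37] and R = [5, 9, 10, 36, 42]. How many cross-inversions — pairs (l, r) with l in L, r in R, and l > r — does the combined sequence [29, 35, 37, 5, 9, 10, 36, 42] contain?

10

For each element r of the right run, count left-run elements greater than r:
r = 5: 29, 35, 37 → 3
r = 9: 29, 35, 37 → 3
r = 10: 29, 35, 37 → 3
r = 36: 37 → 1
r = 42: none → 0
Cross-inversions: 3 + 3 + 3 + 1 + 0 = 10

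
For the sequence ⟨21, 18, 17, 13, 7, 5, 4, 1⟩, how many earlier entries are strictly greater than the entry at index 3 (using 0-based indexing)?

3 such elements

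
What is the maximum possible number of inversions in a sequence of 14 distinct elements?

91

The maximum occurs when the array is in strictly decreasing order: every one of the C(14, 2) pairs is inverted.
C(14, 2) = 14·13/2 = 91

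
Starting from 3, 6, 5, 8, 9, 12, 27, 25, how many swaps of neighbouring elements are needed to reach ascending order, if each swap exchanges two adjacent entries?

2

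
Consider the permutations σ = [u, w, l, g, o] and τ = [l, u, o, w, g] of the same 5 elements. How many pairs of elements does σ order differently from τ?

Assign each item its position (1..5) in the first ordering, then rewrite the second ordering as that position sequence:
positions: u→1, w→2, l→3, g→4, o→5
second ordering as positions: [3, 1, 5, 2, 4]
Discordant pairs = inversions in this position sequence.
3: 1, 2 → 2
1: 0
5: 2, 4 → 2
2: 0
4: 0
Total: 2 + 0 + 2 + 0 + 0 = 4

4 discordant pairs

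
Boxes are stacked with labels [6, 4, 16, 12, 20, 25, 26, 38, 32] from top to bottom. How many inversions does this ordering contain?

Inversions: 3

For each element, count later entries that are smaller:
6: 1
4: 0
16: 1
12: 0
20: 0
25: 0
26: 0
38: 1
32: 0
Sum: 1 + 0 + 1 + 0 + 0 + 0 + 0 + 1 + 0 = 3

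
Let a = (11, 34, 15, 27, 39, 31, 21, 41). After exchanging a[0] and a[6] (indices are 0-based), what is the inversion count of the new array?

Positions 0 and 6 hold 11 and 21; after swapping, the array is [21, 34, 15, 27, 39, 31, 11, 41].
Sweep left to right; for each value list the smaller values that follow it:
21 → 15, 11 → 2
34 → 15, 27, 31, 11 → 4
15 → 11 → 1
27 → 11 → 1
39 → 31, 11 → 2
31 → 11 → 1
11 → none → 0
41 → none → 0
Sum: 2 + 4 + 1 + 1 + 2 + 1 + 0 + 0 = 11

Inversions: 11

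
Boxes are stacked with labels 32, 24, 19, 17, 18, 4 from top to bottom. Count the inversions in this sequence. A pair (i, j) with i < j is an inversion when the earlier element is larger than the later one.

Inversions: 14

For each element, count later entries that are smaller:
32 → 24, 19, 17, 18, 4 → 5
24 → 19, 17, 18, 4 → 4
19 → 17, 18, 4 → 3
17 → 4 → 1
18 → 4 → 1
4 → none → 0
Sum: 5 + 4 + 3 + 1 + 1 + 0 = 14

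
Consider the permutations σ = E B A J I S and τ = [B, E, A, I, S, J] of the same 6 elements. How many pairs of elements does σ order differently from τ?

3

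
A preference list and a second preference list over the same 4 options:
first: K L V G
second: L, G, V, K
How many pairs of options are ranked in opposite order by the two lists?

Assign each item its position (1..4) in the first ordering, then rewrite the second ordering as that position sequence:
positions: K→1, L→2, V→3, G→4
second ordering as positions: [2, 4, 3, 1]
Discordant pairs = inversions in this position sequence.
2: 1 → 1
4: 3, 1 → 2
3: 1 → 1
1: 0
Total: 1 + 2 + 1 + 0 = 4

4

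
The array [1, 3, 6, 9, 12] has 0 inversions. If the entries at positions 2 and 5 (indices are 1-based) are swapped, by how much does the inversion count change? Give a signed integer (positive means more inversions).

+5

Positions 2 and 5 hold 3 and 12; after swapping, the array is [1, 12, 6, 9, 3].
Count, for each position, how many later elements it exceeds:
1 → none → 0
12 → 6, 9, 3 → 3
6 → 3 → 1
9 → 3 → 1
3 → none → 0
Sum: 0 + 3 + 1 + 1 + 0 = 5
Change: 5 − 0 = +5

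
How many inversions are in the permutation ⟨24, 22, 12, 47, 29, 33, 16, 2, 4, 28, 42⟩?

28

Sweep left to right; for each value list the smaller values that follow it:
24: 5
22: 4
12: 2
47: 7
29: 4
33: 4
16: 2
2: 0
4: 0
28: 0
42: 0
Sum: 5 + 4 + 2 + 7 + 4 + 4 + 2 + 0 + 0 + 0 + 0 = 28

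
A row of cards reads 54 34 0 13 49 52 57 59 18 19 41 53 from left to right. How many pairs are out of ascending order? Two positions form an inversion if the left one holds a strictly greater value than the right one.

There are 27 inversions.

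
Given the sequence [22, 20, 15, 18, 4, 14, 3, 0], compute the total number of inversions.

For each element, count later entries that are smaller:
22: 7
20: 6
15: 4
18: 4
4: 2
14: 2
3: 1
0: 0
Sum: 7 + 6 + 4 + 4 + 2 + 2 + 1 + 0 = 26

Inversions: 26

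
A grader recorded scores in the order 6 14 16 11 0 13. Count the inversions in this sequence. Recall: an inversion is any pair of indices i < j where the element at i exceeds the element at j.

Out-of-order pairs: 8

Element-by-element contributions:
6 → 0 → 1
14 → 11, 0, 13 → 3
16 → 11, 0, 13 → 3
11 → 0 → 1
0 → none → 0
13 → none → 0
Sum: 1 + 3 + 3 + 1 + 0 + 0 = 8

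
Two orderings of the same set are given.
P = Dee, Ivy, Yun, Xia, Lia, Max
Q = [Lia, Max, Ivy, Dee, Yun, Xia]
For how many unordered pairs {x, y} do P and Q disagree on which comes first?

Disagreeing pairs: 9

Assign each item its position (1..6) in the first ordering, then rewrite the second ordering as that position sequence:
positions: Dee→1, Ivy→2, Yun→3, Xia→4, Lia→5, Max→6
second ordering as positions: [5, 6, 2, 1, 3, 4]
Discordant pairs = inversions in this position sequence.
5: 2, 1, 3, 4 → 4
6: 2, 1, 3, 4 → 4
2: 1 → 1
1: 0
3: 0
4: 0
Total: 4 + 4 + 1 + 0 + 0 + 0 = 9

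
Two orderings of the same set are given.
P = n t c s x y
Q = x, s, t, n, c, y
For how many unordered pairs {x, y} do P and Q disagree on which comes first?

Disagreeing pairs: 8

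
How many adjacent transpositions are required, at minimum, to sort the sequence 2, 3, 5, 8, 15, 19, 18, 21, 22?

1

Minimum adjacent swaps = number of inversions (each swap of adjacent out-of-order elements removes one inversion and no swap can remove more).
Count inversions — for each element, later elements that are smaller:
2: none → 0
3: none → 0
5: none → 0
8: none → 0
15: none → 0
19: 18 → 1
18: none → 0
21: none → 0
22: none → 0
Total inversions: 0 + 0 + 0 + 0 + 0 + 1 + 0 + 0 + 0 = 1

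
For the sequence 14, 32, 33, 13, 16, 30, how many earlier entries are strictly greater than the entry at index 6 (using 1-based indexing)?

2

The element at index 6 is 30.
Elements before it: 14, 32, 33, 13, 16
Those larger than 30: 32, 33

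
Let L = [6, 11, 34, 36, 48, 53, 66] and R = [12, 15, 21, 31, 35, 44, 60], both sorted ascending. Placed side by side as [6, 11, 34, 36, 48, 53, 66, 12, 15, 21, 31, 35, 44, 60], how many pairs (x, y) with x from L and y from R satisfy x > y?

28 split inversions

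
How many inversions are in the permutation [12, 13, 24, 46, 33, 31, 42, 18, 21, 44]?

Element-by-element contributions:
12 → none → 0
13 → none → 0
24 → 18, 21 → 2
46 → 33, 31, 42, 18, 21, 44 → 6
33 → 31, 18, 21 → 3
31 → 18, 21 → 2
42 → 18, 21 → 2
18 → none → 0
21 → none → 0
44 → none → 0
Sum: 0 + 0 + 2 + 6 + 3 + 2 + 2 + 0 + 0 + 0 = 15

There are 15 out-of-order pairs.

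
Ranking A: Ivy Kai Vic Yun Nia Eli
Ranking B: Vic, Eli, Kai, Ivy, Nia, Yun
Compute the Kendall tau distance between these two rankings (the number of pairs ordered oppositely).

Assign each item its position (1..6) in the first ordering, then rewrite the second ordering as that position sequence:
positions: Ivy→1, Kai→2, Vic→3, Yun→4, Nia→5, Eli→6
second ordering as positions: [3, 6, 2, 1, 5, 4]
Discordant pairs = inversions in this position sequence.
3: 2, 1 → 2
6: 2, 1, 5, 4 → 4
2: 1 → 1
1: 0
5: 4 → 1
4: 0
Total: 2 + 4 + 1 + 0 + 1 + 0 = 8

Discordant pairs: 8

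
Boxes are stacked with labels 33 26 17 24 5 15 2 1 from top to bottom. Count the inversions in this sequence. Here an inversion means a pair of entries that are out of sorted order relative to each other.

26

Element-by-element contributions:
33: 7
26: 6
17: 4
24: 4
5: 2
15: 2
2: 1
1: 0
Sum: 7 + 6 + 4 + 4 + 2 + 2 + 1 + 0 = 26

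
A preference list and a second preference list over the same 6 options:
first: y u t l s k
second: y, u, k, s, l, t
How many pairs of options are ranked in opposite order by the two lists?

Assign each item its position (1..6) in the first ordering, then rewrite the second ordering as that position sequence:
positions: y→1, u→2, t→3, l→4, s→5, k→6
second ordering as positions: [1, 2, 6, 5, 4, 3]
Discordant pairs = inversions in this position sequence.
1: 0
2: 0
6: 5, 4, 3 → 3
5: 4, 3 → 2
4: 3 → 1
3: 0
Total: 0 + 0 + 3 + 2 + 1 + 0 = 6

6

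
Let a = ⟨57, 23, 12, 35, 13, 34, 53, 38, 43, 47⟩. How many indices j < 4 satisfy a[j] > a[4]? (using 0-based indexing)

3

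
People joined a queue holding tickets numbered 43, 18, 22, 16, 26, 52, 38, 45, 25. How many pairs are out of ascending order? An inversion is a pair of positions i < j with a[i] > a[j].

Element-by-element contributions:
43: 6
18: 1
22: 1
16: 0
26: 1
52: 3
38: 1
45: 1
25: 0
Sum: 6 + 1 + 1 + 0 + 1 + 3 + 1 + 1 + 0 = 14

14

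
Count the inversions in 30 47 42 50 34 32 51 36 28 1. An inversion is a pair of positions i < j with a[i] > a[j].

Inversions: 29

Element-by-element contributions:
30 → 28, 1 → 2
47 → 42, 34, 32, 36, 28, 1 → 6
42 → 34, 32, 36, 28, 1 → 5
50 → 34, 32, 36, 28, 1 → 5
34 → 32, 28, 1 → 3
32 → 28, 1 → 2
51 → 36, 28, 1 → 3
36 → 28, 1 → 2
28 → 1 → 1
1 → none → 0
Sum: 2 + 6 + 5 + 5 + 3 + 2 + 3 + 2 + 1 + 0 = 29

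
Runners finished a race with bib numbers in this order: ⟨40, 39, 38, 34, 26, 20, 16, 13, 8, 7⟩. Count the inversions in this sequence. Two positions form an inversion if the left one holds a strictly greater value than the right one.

Sweep left to right; for each value list the smaller values that follow it:
40 → 39, 38, 34, 26, 20, 16, 13, 8, 7 → 9
39 → 38, 34, 26, 20, 16, 13, 8, 7 → 8
38 → 34, 26, 20, 16, 13, 8, 7 → 7
34 → 26, 20, 16, 13, 8, 7 → 6
26 → 20, 16, 13, 8, 7 → 5
20 → 16, 13, 8, 7 → 4
16 → 13, 8, 7 → 3
13 → 8, 7 → 2
8 → 7 → 1
7 → none → 0
Sum: 9 + 8 + 7 + 6 + 5 + 4 + 3 + 2 + 1 + 0 = 45

Out-of-order pairs: 45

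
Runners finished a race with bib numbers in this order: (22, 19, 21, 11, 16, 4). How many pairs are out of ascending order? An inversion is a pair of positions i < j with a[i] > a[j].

Sweep left to right; for each value list the smaller values that follow it:
22: 5
19: 3
21: 3
11: 1
16: 1
4: 0
Sum: 5 + 3 + 3 + 1 + 1 + 0 = 13

There are 13 inversions.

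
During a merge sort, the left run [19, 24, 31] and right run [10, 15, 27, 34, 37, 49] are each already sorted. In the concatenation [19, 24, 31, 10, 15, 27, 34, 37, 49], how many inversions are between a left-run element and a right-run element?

7 split inversions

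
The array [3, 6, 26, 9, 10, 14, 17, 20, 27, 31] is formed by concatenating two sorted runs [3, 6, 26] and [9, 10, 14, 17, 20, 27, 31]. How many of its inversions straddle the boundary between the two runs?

For each element r of the right run, count left-run elements greater than r:
r = 9: 26 → 1
r = 10: 26 → 1
r = 14: 26 → 1
r = 17: 26 → 1
r = 20: 26 → 1
r = 27: none → 0
r = 31: none → 0
Cross-inversions: 1 + 1 + 1 + 1 + 1 + 0 + 0 = 5

Split inversions: 5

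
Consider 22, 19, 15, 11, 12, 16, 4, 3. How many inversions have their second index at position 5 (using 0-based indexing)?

The element at index 5 is 16.
Elements before it: 22, 19, 15, 11, 12
Those larger than 16: 22, 19

2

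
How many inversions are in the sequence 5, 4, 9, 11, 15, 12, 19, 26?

2

Sweep left to right; for each value list the smaller values that follow it:
5: 1
4: 0
9: 0
11: 0
15: 1
12: 0
19: 0
26: 0
Sum: 1 + 0 + 0 + 0 + 1 + 0 + 0 + 0 = 2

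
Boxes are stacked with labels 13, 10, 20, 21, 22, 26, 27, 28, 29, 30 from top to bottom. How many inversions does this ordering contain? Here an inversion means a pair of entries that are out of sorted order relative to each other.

Count, for each position, how many later elements it exceeds:
13 → 10 → 1
10 → none → 0
20 → none → 0
21 → none → 0
22 → none → 0
26 → none → 0
27 → none → 0
28 → none → 0
29 → none → 0
30 → none → 0
Sum: 1 + 0 + 0 + 0 + 0 + 0 + 0 + 0 + 0 + 0 = 1

1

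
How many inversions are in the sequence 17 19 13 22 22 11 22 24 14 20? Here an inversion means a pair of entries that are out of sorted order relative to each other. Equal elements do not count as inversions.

Element-by-element contributions:
17 → 13, 11, 14 → 3
19 → 13, 11, 14 → 3
13 → 11 → 1
22 → 11, 14, 20 → 3
22 → 11, 14, 20 → 3
11 → none → 0
22 → 14, 20 → 2
24 → 14, 20 → 2
14 → none → 0
20 → none → 0
Sum: 3 + 3 + 1 + 3 + 3 + 0 + 2 + 2 + 0 + 0 = 17

17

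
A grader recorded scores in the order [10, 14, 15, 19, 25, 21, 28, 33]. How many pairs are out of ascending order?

1 out-of-order pair

Sweep left to right; for each value list the smaller values that follow it:
10: 0
14: 0
15: 0
19: 0
25: 1
21: 0
28: 0
33: 0
Sum: 0 + 0 + 0 + 0 + 1 + 0 + 0 + 0 = 1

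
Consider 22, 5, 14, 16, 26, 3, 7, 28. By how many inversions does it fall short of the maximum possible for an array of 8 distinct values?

Maximum inversions for 8 distinct elements is C(8, 2) = 8·7/2 = 28.
Current inversions — for each element, count later smaller elements:
22: 5
5: 1
14: 2
16: 2
26: 2
3: 0
7: 0
28: 0
Current total: 5 + 1 + 2 + 2 + 2 + 0 + 0 + 0 = 12
Shortfall: 28 − 12 = 16

16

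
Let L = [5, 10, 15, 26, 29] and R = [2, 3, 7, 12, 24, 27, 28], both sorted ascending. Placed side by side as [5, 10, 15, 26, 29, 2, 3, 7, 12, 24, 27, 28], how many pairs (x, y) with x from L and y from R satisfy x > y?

There are 21 cross-inversions.

Count, for every r in R, how many entries of L exceed r:
r = 2: 5, 10, 15, 26, 29 → 5
r = 3: 5, 10, 15, 26, 29 → 5
r = 7: 10, 15, 26, 29 → 4
r = 12: 15, 26, 29 → 3
r = 24: 26, 29 → 2
r = 27: 29 → 1
r = 28: 29 → 1
Cross-inversions: 5 + 5 + 4 + 3 + 2 + 1 + 1 = 21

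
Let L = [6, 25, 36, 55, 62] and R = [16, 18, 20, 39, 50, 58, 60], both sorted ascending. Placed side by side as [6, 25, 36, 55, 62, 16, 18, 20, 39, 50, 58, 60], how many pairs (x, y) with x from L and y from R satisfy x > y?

Count, for every r in R, how many entries of L exceed r:
r = 16: 25, 36, 55, 62 → 4
r = 18: 25, 36, 55, 62 → 4
r = 20: 25, 36, 55, 62 → 4
r = 39: 55, 62 → 2
r = 50: 55, 62 → 2
r = 58: 62 → 1
r = 60: 62 → 1
Cross-inversions: 4 + 4 + 4 + 2 + 2 + 1 + 1 = 18

There are 18 split inversions.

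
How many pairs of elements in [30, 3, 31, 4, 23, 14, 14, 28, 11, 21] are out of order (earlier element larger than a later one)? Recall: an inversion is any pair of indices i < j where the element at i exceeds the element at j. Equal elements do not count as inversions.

Count, for each position, how many later elements it exceeds:
30 → 3, 4, 23, 14, 14, 28, 11, 21 → 8
3 → none → 0
31 → 4, 23, 14, 14, 28, 11, 21 → 7
4 → none → 0
23 → 14, 14, 11, 21 → 4
14 → 11 → 1
14 → 11 → 1
28 → 11, 21 → 2
11 → none → 0
21 → none → 0
Sum: 8 + 0 + 7 + 0 + 4 + 1 + 1 + 2 + 0 + 0 = 23

23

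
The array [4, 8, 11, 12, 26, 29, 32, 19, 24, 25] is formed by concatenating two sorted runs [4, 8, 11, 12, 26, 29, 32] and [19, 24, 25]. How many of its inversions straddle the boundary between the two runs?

Take each right-half value and tally the left-half values above it:
r = 19: 26, 29, 32 → 3
r = 24: 26, 29, 32 → 3
r = 25: 26, 29, 32 → 3
Cross-inversions: 3 + 3 + 3 = 9

9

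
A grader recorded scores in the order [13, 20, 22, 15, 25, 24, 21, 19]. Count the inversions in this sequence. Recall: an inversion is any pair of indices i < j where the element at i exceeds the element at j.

11 inversions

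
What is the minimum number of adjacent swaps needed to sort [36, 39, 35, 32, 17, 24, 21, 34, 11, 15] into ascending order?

37 adjacent swaps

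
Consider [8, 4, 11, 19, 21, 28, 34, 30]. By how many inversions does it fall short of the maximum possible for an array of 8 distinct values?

Maximum inversions for 8 distinct elements is C(8, 2) = 8·7/2 = 28.
Current inversions — for each element, count later smaller elements:
8: 1
4: 0
11: 0
19: 0
21: 0
28: 0
34: 1
30: 0
Current total: 1 + 0 + 0 + 0 + 0 + 0 + 1 + 0 = 2
Shortfall: 28 − 2 = 26

26 inversions short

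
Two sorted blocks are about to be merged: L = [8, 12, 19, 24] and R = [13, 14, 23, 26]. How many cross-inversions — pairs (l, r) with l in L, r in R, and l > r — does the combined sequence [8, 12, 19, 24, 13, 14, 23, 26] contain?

Split inversions: 5

Take each right-half value and tally the left-half values above it:
r = 13: 19, 24 → 2
r = 14: 19, 24 → 2
r = 23: 24 → 1
r = 26: none → 0
Cross-inversions: 2 + 2 + 1 + 0 = 5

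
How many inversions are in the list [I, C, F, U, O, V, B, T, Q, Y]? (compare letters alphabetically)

There are 14 out-of-order pairs.

Sweep left to right; for each value list the smaller values that follow it:
I → C, F, B → 3
C → B → 1
F → B → 1
U → O, B, T, Q → 4
O → B → 1
V → B, T, Q → 3
B → none → 0
T → Q → 1
Q → none → 0
Y → none → 0
Sum: 3 + 1 + 1 + 4 + 1 + 3 + 0 + 1 + 0 + 0 = 14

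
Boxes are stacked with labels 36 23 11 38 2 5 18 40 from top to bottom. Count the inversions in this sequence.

For each element, count later entries that are smaller:
36: 5
23: 4
11: 2
38: 3
2: 0
5: 0
18: 0
40: 0
Sum: 5 + 4 + 2 + 3 + 0 + 0 + 0 + 0 = 14

There are 14 inversions.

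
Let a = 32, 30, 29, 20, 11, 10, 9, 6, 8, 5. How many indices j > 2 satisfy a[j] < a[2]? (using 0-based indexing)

7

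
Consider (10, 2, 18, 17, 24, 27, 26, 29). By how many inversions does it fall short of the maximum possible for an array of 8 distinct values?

Maximum inversions for 8 distinct elements is C(8, 2) = 8·7/2 = 28.
Current inversions — for each element, count later smaller elements:
10: 1
2: 0
18: 1
17: 0
24: 0
27: 1
26: 0
29: 0
Current total: 1 + 0 + 1 + 0 + 0 + 1 + 0 + 0 = 3
Shortfall: 28 − 3 = 25

25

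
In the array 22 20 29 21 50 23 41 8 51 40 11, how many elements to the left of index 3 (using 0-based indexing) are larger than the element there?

2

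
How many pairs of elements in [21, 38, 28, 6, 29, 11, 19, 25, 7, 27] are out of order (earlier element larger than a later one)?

26

Count, for each position, how many later elements it exceeds:
21: 4
38: 8
28: 6
6: 0
29: 5
11: 1
19: 1
25: 1
7: 0
27: 0
Sum: 4 + 8 + 6 + 0 + 5 + 1 + 1 + 1 + 0 + 0 = 26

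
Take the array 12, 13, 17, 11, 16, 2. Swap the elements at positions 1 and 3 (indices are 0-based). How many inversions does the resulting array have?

Positions 1 and 3 hold 13 and 11; after swapping, the array is [12, 11, 17, 13, 16, 2].
Element-by-element contributions:
12 → 11, 2 → 2
11 → 2 → 1
17 → 13, 16, 2 → 3
13 → 2 → 1
16 → 2 → 1
2 → none → 0
Sum: 2 + 1 + 3 + 1 + 1 + 0 = 8

8 inversions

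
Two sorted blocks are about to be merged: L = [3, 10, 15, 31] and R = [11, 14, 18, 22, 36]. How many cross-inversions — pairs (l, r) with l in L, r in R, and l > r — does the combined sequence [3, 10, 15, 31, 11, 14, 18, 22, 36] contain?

6 cross-inversions

For each element r of the right run, count left-run elements greater than r:
r = 11: 15, 31 → 2
r = 14: 15, 31 → 2
r = 18: 31 → 1
r = 22: 31 → 1
r = 36: none → 0
Cross-inversions: 2 + 2 + 1 + 1 + 0 = 6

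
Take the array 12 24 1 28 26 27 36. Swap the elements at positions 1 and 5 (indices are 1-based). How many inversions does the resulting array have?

Positions 1 and 5 hold 12 and 26; after swapping, the array is [26, 24, 1, 28, 12, 27, 36].
Count, for each position, how many later elements it exceeds:
26 → 24, 1, 12 → 3
24 → 1, 12 → 2
1 → none → 0
28 → 12, 27 → 2
12 → none → 0
27 → none → 0
36 → none → 0
Sum: 3 + 2 + 0 + 2 + 0 + 0 + 0 = 7

7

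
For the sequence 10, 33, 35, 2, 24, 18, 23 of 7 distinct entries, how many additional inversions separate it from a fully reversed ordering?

Maximum inversions for 7 distinct elements is C(7, 2) = 7·6/2 = 21.
Current inversions — for each element, count later smaller elements:
10: 1
33: 4
35: 4
2: 0
24: 2
18: 0
23: 0
Current total: 1 + 4 + 4 + 0 + 2 + 0 + 0 = 11
Shortfall: 21 − 11 = 10

10 inversions short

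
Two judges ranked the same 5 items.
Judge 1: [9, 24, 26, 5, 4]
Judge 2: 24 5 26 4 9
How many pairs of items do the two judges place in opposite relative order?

Assign each item its position (1..5) in the first ordering, then rewrite the second ordering as that position sequence:
positions: 9→1, 24→2, 26→3, 5→4, 4→5
second ordering as positions: [2, 4, 3, 5, 1]
Discordant pairs = inversions in this position sequence.
2: 1 → 1
4: 3, 1 → 2
3: 1 → 1
5: 1 → 1
1: 0
Total: 1 + 2 + 1 + 1 + 0 = 5

5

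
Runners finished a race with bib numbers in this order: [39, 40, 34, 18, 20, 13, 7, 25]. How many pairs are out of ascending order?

Sweep left to right; for each value list the smaller values that follow it:
39: 6
40: 6
34: 5
18: 2
20: 2
13: 1
7: 0
25: 0
Sum: 6 + 6 + 5 + 2 + 2 + 1 + 0 + 0 = 22

22 inversions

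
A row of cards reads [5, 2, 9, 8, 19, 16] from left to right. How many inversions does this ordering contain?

3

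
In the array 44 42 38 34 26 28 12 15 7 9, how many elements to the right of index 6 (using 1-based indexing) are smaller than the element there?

4 such elements

The element at index 6 is 28.
Elements after it: 12, 15, 7, 9
Those smaller than 28: 12, 15, 7, 9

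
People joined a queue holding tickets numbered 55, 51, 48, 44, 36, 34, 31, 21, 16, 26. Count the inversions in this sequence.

Element-by-element contributions:
55: 9
51: 8
48: 7
44: 6
36: 5
34: 4
31: 3
21: 1
16: 0
26: 0
Sum: 9 + 8 + 7 + 6 + 5 + 4 + 3 + 1 + 0 + 0 = 43

Inversions: 43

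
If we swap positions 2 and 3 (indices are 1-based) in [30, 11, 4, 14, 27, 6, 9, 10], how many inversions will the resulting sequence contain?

Positions 2 and 3 hold 11 and 4; after swapping, the array is [30, 4, 11, 14, 27, 6, 9, 10].
Sweep left to right; for each value list the smaller values that follow it:
30: 7
4: 0
11: 3
14: 3
27: 3
6: 0
9: 0
10: 0
Sum: 7 + 0 + 3 + 3 + 3 + 0 + 0 + 0 = 16

16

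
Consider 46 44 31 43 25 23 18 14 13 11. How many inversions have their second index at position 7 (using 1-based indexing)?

The element at index 7 is 18.
Elements before it: 46, 44, 31, 43, 25, 23
Those larger than 18: 46, 44, 31, 43, 25, 23

6 such elements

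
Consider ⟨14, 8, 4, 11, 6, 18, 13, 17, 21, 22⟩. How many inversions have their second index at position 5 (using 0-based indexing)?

0

The element at index 5 is 18.
Elements before it: 14, 8, 4, 11, 6
None of them are larger than 18.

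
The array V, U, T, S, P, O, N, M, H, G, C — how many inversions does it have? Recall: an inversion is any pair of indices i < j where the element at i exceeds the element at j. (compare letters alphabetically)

55

Element-by-element contributions:
V: 10
U: 9
T: 8
S: 7
P: 6
O: 5
N: 4
M: 3
H: 2
G: 1
C: 0
Sum: 10 + 9 + 8 + 7 + 6 + 5 + 4 + 3 + 2 + 1 + 0 = 55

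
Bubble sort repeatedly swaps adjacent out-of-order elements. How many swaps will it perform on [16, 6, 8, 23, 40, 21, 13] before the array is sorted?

8

The minimum number of adjacent swaps to sort an array equals its inversion count, since every such swap removes exactly one inversion.
Count inversions — for each element, later elements that are smaller:
16: 6, 8, 13 → 3
6: none → 0
8: none → 0
23: 21, 13 → 2
40: 21, 13 → 2
21: 13 → 1
13: none → 0
Total inversions: 3 + 0 + 0 + 2 + 2 + 1 + 0 = 8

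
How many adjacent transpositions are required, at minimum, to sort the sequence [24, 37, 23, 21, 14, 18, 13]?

Swaps: 19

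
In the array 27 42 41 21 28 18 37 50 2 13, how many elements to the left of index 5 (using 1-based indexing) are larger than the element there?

2

The element at index 5 is 28.
Elements before it: 27, 42, 41, 21
Those larger than 28: 42, 41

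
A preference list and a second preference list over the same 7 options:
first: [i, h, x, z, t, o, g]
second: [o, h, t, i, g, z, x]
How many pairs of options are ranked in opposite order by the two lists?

12 pairs

Assign each item its position (1..7) in the first ordering, then rewrite the second ordering as that position sequence:
positions: i→1, h→2, x→3, z→4, t→5, o→6, g→7
second ordering as positions: [6, 2, 5, 1, 7, 4, 3]
Discordant pairs = inversions in this position sequence.
6: 2, 5, 1, 4, 3 → 5
2: 1 → 1
5: 1, 4, 3 → 3
1: 0
7: 4, 3 → 2
4: 3 → 1
3: 0
Total: 5 + 1 + 3 + 0 + 2 + 1 + 0 = 12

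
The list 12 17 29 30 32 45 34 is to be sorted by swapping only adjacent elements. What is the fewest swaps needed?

1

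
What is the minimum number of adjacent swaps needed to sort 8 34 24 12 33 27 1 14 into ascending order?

Minimum adjacent swaps = number of inversions (each swap of adjacent out-of-order elements removes one inversion and no swap can remove more).
Count inversions — for each element, later elements that are smaller:
8: 1 → 1
34: 24, 12, 33, 27, 1, 14 → 6
24: 12, 1, 14 → 3
12: 1 → 1
33: 27, 1, 14 → 3
27: 1, 14 → 2
1: none → 0
14: none → 0
Total inversions: 1 + 6 + 3 + 1 + 3 + 2 + 0 + 0 = 16

16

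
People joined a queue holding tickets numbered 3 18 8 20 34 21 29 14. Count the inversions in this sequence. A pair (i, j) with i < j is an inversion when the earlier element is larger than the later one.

There are 8 out-of-order pairs.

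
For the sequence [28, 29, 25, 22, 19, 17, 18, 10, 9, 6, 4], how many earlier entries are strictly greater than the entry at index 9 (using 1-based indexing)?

8

The element at index 9 is 9.
Elements before it: 28, 29, 25, 22, 19, 17, 18, 10
Those larger than 9: 28, 29, 25, 22, 19, 17, 18, 10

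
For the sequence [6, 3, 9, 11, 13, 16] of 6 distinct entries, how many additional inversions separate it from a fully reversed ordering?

Maximum inversions for 6 distinct elements is C(6, 2) = 6·5/2 = 15.
Current inversions — for each element, count later smaller elements:
6: 1
3: 0
9: 0
11: 0
13: 0
16: 0
Current total: 1 + 0 + 0 + 0 + 0 + 0 = 1
Shortfall: 15 − 1 = 14

14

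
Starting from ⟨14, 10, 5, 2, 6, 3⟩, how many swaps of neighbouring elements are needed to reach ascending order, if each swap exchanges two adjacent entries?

12 swaps

Each adjacent swap fixes exactly one inversion, so the minimum swap count equals the number of inversions.
Count inversions — for each element, later elements that are smaller:
14: 10, 5, 2, 6, 3 → 5
10: 5, 2, 6, 3 → 4
5: 2, 3 → 2
2: none → 0
6: 3 → 1
3: none → 0
Total inversions: 5 + 4 + 2 + 0 + 1 + 0 = 12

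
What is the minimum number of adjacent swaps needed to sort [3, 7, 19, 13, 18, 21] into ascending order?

Minimum adjacent swaps = number of inversions (each swap of adjacent out-of-order elements removes one inversion and no swap can remove more).
Count inversions — for each element, later elements that are smaller:
3: none → 0
7: none → 0
19: 13, 18 → 2
13: none → 0
18: none → 0
21: none → 0
Total inversions: 0 + 0 + 2 + 0 + 0 + 0 = 2

2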